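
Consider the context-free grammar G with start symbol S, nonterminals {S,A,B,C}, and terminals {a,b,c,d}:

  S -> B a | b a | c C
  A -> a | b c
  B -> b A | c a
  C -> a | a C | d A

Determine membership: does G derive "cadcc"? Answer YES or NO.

CNF form of G:
  S -> B T2 | T0 T2 | T1 C
  A -> T0 T1 | a
  B -> T0 A | T1 T2
  C -> T2 C | T3 A | a
  T0 -> b
  T1 -> c
  T2 -> a
  T3 -> d

Fill CYK table bottom-up:
  [0..0]={T1}  "c"  orig:{}
  [1..1]={A,C,T2}  "a"  orig:{A,C}
  [2..2]={T3}  "d"  orig:{}
  [3..3]={T1}  "c"  orig:{}
  [4..4]={T1}  "c"  orig:{}
  [0..1]={B,S}  "ca"
  [1..2]=∅  "ad"
  [2..3]=∅  "dc"
  [3..4]=∅  "cc"
  [0..2]=∅  "cad"
  [1..3]=∅  "adc"
  [2..4]=∅  "dcc"
  [0..3]=∅  "cadc"
  [1..4]=∅  "adcc"
  [0..4]=∅  "cadcc"

S ∉ T[0,4] ⇒ NO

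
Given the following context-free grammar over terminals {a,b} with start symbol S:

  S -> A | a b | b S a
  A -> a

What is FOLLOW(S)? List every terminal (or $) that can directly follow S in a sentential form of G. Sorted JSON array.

FIRST iteration:
pass 1:
  A via A→a: +{a}
  S via S→A: +{a}
  S via S→b S a: +{b}
  FIRST[S]={a,b}  FIRST[A]={a}
pass 2: (no change)
  FIRST[S]={a,b}  FIRST[A]={a}

FOLLOW iteration:
seed FOLLOW(S) with $
round 1:
  S→A: FOLLOW(A) ⊇ FOLLOW(S) ⊇ {$}; new: +{$}
  S→b S a: FOLLOW(S) ⊇ FIRST(a) = {a}; new: +{a}
  FOLLOW(S)={$,a}  FOLLOW(A)={$}
round 2:
  S→A: FOLLOW(A) ⊇ FOLLOW(S) ⊇ {$,a}; new: +{a}
  FOLLOW(S)={$,a}  FOLLOW(A)={$,a}
round 3: — fixpoint
  FOLLOW(S)={$,a}  FOLLOW(A)={$,a}

FOLLOW(S) = ["$", "a"]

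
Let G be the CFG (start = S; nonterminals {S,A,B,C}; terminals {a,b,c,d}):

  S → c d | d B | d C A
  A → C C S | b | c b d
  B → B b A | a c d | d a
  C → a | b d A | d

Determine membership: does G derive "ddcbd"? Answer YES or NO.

CNF form of G:
  S -> T0 T2 | T2 B | T2 X9
  A -> C X4 | T0 X5 | b
  B -> B X6 | T2 T3 | T3 X7
  C -> T1 X8 | a | d
  T0 -> c
  T1 -> b
  T2 -> d
  T3 -> a
  X4 -> C S
  X5 -> T1 T2
  X6 -> T1 A
  X7 -> T0 T2
  X8 -> T2 A
  X9 -> C A

Fill CYK table bottom-up:
  cell(0,0) d: {C,T2}  orig:{C}
  cell(1,1) d: {C,T2}  orig:{C}
  cell(2,2) c: {T0}  orig:{}
  cell(3,3) b: {A,T1}  orig:{A}
  cell(4,4) d: {C,T2}  orig:{C}
  cell(0,1) dd: ∅
  cell(1,2) dc: ∅
  cell(2,3) cb: ∅
  cell(3,4) bd: {X5}  orig:{}
  cell(0,2) ddc: ∅
  cell(1,3) dcb: ∅
  cell(2,4) cbd: {A}
  cell(0,3) ddcb: ∅
  cell(1,4) dcbd: {X8,X9}  orig:{}
  cell(0,4) ddcbd: {S}

S ∈ T[0,4] ⇒ YES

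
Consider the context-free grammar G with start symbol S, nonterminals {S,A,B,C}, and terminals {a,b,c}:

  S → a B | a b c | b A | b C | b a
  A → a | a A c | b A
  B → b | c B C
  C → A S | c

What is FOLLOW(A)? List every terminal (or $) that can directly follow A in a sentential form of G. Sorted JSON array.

Compute FIRST by fixpoint:
round 1:
  A via A→a: +{a}
  A via A→b A: +{b}
  B via B→b: +{b}
  B via B→c B C: +{c}
  C via C→A S: +{a,b}
  C via C→c: +{c}
  S via S→a B: +{a}
  S via S→b A: +{b}
  S: {a,b}  A: {a,b}  B: {b,c}  C: {a,b,c}
round 2: (stable)
  S: {a,b}  A: {a,b}  B: {b,c}  C: {a,b,c}

FOLLOW iteration:
FOLLOW(S) := {$}
round 1:
  A→a A c: FOLLOW(A) ⊇ FIRST(c) = {c}; new: +{c}
  B→c B C: FOLLOW(B) ⊇ FIRST(C) = {a,b,c}; new: +{a,b,c}
  B→c B C: FOLLOW(C) ⊇ FOLLOW(B) ⊇ {a,b,c}; new: +{a,b,c}
  C→A S: FOLLOW(A) ⊇ FIRST(S) = {a,b}; new: +{a,b}
  C→A S: FOLLOW(S) ⊇ FOLLOW(C) ⊇ {a,b,c}; new: +{a,b,c}
  S→a B: FOLLOW(B) ⊇ FOLLOW(S) ⊇ {$,a,b,c}; new: +{$}
  S→b A: FOLLOW(A) ⊇ FOLLOW(S) ⊇ {$,a,b,c}; new: +{$}
  S→b C: FOLLOW(C) ⊇ FOLLOW(S) ⊇ {$,a,b,c}; new: +{$}
  FOLLOW[S]={$,a,b,c}  FOLLOW[A]={$,a,b,c}  FOLLOW[B]={$,a,b,c}  FOLLOW[C]={$,a,b,c}
round 2: done
  FOLLOW[S]={$,a,b,c}  FOLLOW[A]={$,a,b,c}  FOLLOW[B]={$,a,b,c}  FOLLOW[C]={$,a,b,c}

FOLLOW(A) = ["$", "a", "b", "c"]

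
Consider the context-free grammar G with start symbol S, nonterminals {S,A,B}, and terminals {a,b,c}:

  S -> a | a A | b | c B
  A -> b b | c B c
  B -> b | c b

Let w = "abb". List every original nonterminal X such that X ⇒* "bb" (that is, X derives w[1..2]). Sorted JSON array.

Convert to CNF:
  S -> T1 B | T2 A | a | b
  A -> T0 T0 | T1 X3
  B -> T1 T0 | b
  T0 -> b
  T1 -> c
  T2 -> a
  X3 -> B T1

CYK table (by increasing span) — only the sub-triangle for w[1..2]:
  [1..1]={B,S,T0}  "b"  orig:{B,S}
  [2..2]={B,S,T0}  "b"  orig:{B,S}
  [1..2]={A}  "bb"

Original NTs in T[1,2] deriving "bb": ["A"]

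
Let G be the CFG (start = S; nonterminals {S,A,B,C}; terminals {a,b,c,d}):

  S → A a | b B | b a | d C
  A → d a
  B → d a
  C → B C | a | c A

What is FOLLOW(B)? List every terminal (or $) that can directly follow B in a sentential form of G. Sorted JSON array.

FIRST iteration:
pass 1:
  A via A→d a: +{d}
  B via B→d a: +{d}
  C via C→B C: +{d}
  C via C→a: +{a}
  C via C→c A: +{c}
  S via S→A a: +{d}
  S via S→b B: +{b}
  FIRST[S]={b,d}  FIRST[A]={d}  FIRST[B]={d}  FIRST[C]={a,c,d}
pass 2: (stable)
  FIRST[S]={b,d}  FIRST[A]={d}  FIRST[B]={d}  FIRST[C]={a,c,d}

Compute FOLLOW by fixpoint:
initialize: $ ∈ FOLLOW(S)
[1]
  C→B C: FOLLOW(B) ⊇ FIRST(C) = {a,c,d}; new: +{a,c,d}
  S→A a: FOLLOW(A) ⊇ FIRST(a) = {a}; new: +{a}
  S→b B: FOLLOW(B) ⊇ FOLLOW(S) ⊇ {$}; new: +{$}
  S→d C: FOLLOW(C) ⊇ FOLLOW(S) ⊇ {$}; new: +{$}
  FOLLOW[S]={$}  FOLLOW[A]={a}  FOLLOW[B]={$,a,c,d}  FOLLOW[C]={$}
[2]
  C→c A: FOLLOW(A) ⊇ FOLLOW(C) ⊇ {$}; new: +{$}
  FOLLOW[S]={$}  FOLLOW[A]={$,a}  FOLLOW[B]={$,a,c,d}  FOLLOW[C]={$}
[3] (no change)
  FOLLOW[S]={$}  FOLLOW[A]={$,a}  FOLLOW[B]={$,a,c,d}  FOLLOW[C]={$}

FOLLOW(B) = ["$", "a", "c", "d"]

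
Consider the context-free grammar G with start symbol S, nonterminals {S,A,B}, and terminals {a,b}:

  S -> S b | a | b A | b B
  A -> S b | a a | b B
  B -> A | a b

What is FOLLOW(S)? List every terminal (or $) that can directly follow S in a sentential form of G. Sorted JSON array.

Compute FIRST by fixpoint:
pass 1:
  A via A→a a: +{a}
  A via A→b B: +{b}
  B via B→A: +{a,b}
  S via S→a: +{a}
  S via S→b A: +{b}
  S: {a,b}  A: {a,b}  B: {a,b}
pass 2: — fixpoint
  S: {a,b}  A: {a,b}  B: {a,b}

FOLLOW sets:
seed FOLLOW(S) with $
pass 1:
  A→S b: FOLLOW(S) ⊇ FIRST(b) = {b}; new: +{b}
  S→b A: FOLLOW(A) ⊇ FOLLOW(S) ⊇ {$,b}; new: +{$,b}
  S→b B: FOLLOW(B) ⊇ FOLLOW(S) ⊇ {$,b}; new: +{$,b}
  S: {$,b}  A: {$,b}  B: {$,b}
pass 2: done
  S: {$,b}  A: {$,b}  B: {$,b}

FOLLOW(S) = ["$", "b"]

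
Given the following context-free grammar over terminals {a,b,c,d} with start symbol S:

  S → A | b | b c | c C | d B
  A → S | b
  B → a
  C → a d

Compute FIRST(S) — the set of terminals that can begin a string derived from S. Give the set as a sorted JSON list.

Compute FIRST by fixpoint:
iter 1:
  A via A→b: +{b}
  B via B→a: +{a}
  C via C→a d: +{a}
  S via S→A: +{b}
  S via S→c C: +{c}
  S via S→d B: +{d}
  FIRST[S]={b,c,d}  FIRST[A]={b}  FIRST[B]={a}  FIRST[C]={a}
iter 2:
  A via A→S: +{c,d}
  FIRST[S]={b,c,d}  FIRST[A]={b,c,d}  FIRST[B]={a}  FIRST[C]={a}
iter 3: done
  FIRST[S]={b,c,d}  FIRST[A]={b,c,d}  FIRST[B]={a}  FIRST[C]={a}

FIRST(S) = ["b", "c", "d"]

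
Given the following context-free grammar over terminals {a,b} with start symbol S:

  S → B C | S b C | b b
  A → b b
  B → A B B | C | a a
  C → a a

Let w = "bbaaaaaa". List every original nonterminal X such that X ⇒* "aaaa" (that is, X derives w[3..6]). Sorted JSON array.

Convert to CNF:
  S -> B C | S X3 | T0 T0
  A -> T0 T0
  B -> A X2 | T1 T1
  C -> T1 T1
  T0 -> b
  T1 -> a
  X2 -> B B
  X3 -> T0 C

CYK fill (cells [i..j] with 3 ≤ i ≤ j ≤ 6 only):
  T[3,3] 'a' = {T1}  orig:{}
  T[4,4] 'a' = {T1}  orig:{}
  T[5,5] 'a' = {T1}  orig:{}
  T[6,6] 'a' = {T1}  orig:{}
  T[3,4] 'aa' = {B,C}
  T[4,5] 'aa' = {B,C}
  T[5,6] 'aa' = {B,C}
  T[3,5] 'aaa' = ∅
  T[4,6] 'aaa' = ∅
  T[3,6] 'aaaa' = {S,X2}  orig:{S}

Original NTs in T[3,6] deriving "aaaa": ["S"]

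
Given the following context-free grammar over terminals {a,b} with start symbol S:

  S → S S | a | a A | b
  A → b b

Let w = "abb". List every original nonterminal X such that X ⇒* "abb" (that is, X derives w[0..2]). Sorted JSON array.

Convert to CNF:
  S -> S S | T1 A | a | b
  A -> T0 T0
  T0 -> b
  T1 -> a

CYK table (by increasing span) — only the sub-triangle for w[0..2]:
  cell(0,0) a: {S,T1}  orig:{S}
  cell(1,1) b: {S,T0}  orig:{S}
  cell(2,2) b: {S,T0}  orig:{S}
  cell(0,1) ab: {S}
  cell(1,2) bb: {A,S}
  cell(0,2) abb: {S}

Original NTs in T[0,2] deriving "abb": ["S"]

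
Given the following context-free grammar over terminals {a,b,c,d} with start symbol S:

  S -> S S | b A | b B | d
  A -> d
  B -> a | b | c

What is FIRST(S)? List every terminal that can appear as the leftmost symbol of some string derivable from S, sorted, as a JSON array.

Compute FIRST by fixpoint:
pass 1:
  A via A→d: +{d}
  B via B→a: +{a}
  B via B→b: +{b}
  B via B→c: +{c}
  S via S→b A: +{b}
  S via S→d: +{d}
  S: {b,d}  A: {d}  B: {a,b,c}
pass 2: (no change)
  S: {b,d}  A: {d}  B: {a,b,c}

FIRST(S) = ["b", "d"]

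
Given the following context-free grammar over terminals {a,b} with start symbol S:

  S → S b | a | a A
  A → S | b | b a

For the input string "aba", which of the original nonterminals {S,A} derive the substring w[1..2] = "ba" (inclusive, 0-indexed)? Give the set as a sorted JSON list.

Convert to CNF:
  S -> S T0 | T1 A | a
  A -> S T0 | T0 T1 | T1 A | a | b
  T0 -> b
  T1 -> a

CYK fill (cells [i..j] with 1 ≤ i ≤ j ≤ 2 only):
  cell(1,1) b: {A,T0}  orig:{A}
  cell(2,2) a: {A,S,T1}  orig:{A,S}
  cell(1,2) ba: {A}

Original NTs in T[1,2] deriving "ba": ["A"]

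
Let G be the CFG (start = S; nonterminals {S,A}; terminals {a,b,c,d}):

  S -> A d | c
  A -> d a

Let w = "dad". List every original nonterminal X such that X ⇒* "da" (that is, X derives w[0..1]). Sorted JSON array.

Convert to CNF:
  S -> A T0 | c
  A -> T0 T1
  T0 -> d
  T1 -> a

CYK table (by increasing span) — only the sub-triangle for w[0..1]:
  T[0,0] 'd' = {T0}  orig:{}
  T[1,1] 'a' = {T1}  orig:{}
  T[0,1] 'da' = {A}

Original NTs in T[0,1] deriving "da": ["A"]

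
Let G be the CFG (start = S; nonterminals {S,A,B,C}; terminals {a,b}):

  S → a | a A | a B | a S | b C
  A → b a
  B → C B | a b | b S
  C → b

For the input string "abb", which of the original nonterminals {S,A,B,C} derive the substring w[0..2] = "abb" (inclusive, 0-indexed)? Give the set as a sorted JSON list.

Convert to CNF:
  S -> T0 C | T1 A | T1 B | T1 S | a
  A -> T0 T1
  B -> C B | T0 S | T1 T0
  C -> b
  T0 -> b
  T1 -> a

Fill CYK table bottom-up, restricted to cells inside w[0..2]:
  cell(0,0) a: {S,T1}  orig:{S}
  cell(1,1) b: {C,T0}  orig:{C}
  cell(2,2) b: {C,T0}  orig:{C}
  cell(0,1) ab: {B}
  cell(1,2) bb: {S}
  cell(0,2) abb: {S}

Original NTs in T[0,2] deriving "abb": ["S"]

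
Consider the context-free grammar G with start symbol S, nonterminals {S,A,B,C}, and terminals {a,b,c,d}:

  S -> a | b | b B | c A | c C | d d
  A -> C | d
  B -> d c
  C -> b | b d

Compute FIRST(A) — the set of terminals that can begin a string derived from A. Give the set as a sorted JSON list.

FIRST iteration:
[1]
  A via A→d: +{d}
  B via B→d c: +{d}
  C via C→b: +{b}
  S via S→a: +{a}
  S via S→b: +{b}
  S via S→c A: +{c}
  S via S→d d: +{d}
  FIRST(S)={a,b,c,d}  FIRST(A)={d}  FIRST(B)={d}  FIRST(C)={b}
[2]
  A via A→C: +{b}
  FIRST(S)={a,b,c,d}  FIRST(A)={b,d}  FIRST(B)={d}  FIRST(C)={b}
[3] (no change)
  FIRST(S)={a,b,c,d}  FIRST(A)={b,d}  FIRST(B)={d}  FIRST(C)={b}

FIRST(A) = ["b", "d"]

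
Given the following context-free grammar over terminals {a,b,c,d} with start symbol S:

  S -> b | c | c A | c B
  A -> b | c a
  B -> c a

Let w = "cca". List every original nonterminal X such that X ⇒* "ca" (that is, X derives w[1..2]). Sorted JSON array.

CNF form of G:
  S -> T0 A | T0 B | b | c
  A -> T0 T1 | b
  B -> T0 T1
  T0 -> c
  T1 -> a

CYK fill — only the sub-triangle for w[1..2]:
  [1..1]={S,T0}  "c"  orig:{S}
  [2..2]={T1}  "a"  orig:{}
  [1..2]={A,B}  "ca"

Original NTs in T[1,2] deriving "ca": ["A", "B"]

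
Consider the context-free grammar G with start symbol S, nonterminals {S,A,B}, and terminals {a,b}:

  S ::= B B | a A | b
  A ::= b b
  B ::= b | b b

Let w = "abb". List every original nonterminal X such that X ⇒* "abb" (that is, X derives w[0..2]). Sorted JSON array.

Convert to CNF:
  S -> B B | T1 A | b
  A -> T0 T0
  B -> T0 T0 | b
  T0 -> b
  T1 -> a

CYK table (by increasing span) (cells [i..j] with 0 ≤ i ≤ j ≤ 2 only):
  T[0,0] 'a' = {T1}  orig:{}
  T[1,1] 'b' = {B,S,T0}  orig:{B,S}
  T[2,2] 'b' = {B,S,T0}  orig:{B,S}
  T[0,1] 'ab' = ∅
  T[1,2] 'bb' = {A,B,S}
  T[0,2] 'abb' = {S}

Original NTs in T[0,2] deriving "abb": ["S"]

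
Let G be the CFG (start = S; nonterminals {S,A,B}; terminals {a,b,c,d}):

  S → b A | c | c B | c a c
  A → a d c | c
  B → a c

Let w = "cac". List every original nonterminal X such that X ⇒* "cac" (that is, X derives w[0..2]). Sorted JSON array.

CNF form of G:
  S -> T2 B | T2 X5 | T3 A | c
  A -> T0 X4 | c
  B -> T0 T2
  T0 -> a
  T1 -> d
  T2 -> c
  T3 -> b
  X4 -> T1 T2
  X5 -> T0 T2

CYK fill, restricted to cells inside w[0..2]:
  [0..0]={A,S,T2}  "c"  orig:{A,S}
  [1..1]={T0}  "a"  orig:{}
  [2..2]={A,S,T2}  "c"  orig:{A,S}
  [0..1]=∅  "ca"
  [1..2]={B,X5}  "ac"  orig:{B}
  [0..2]={S}  "cac"

Original NTs in T[0,2] deriving "cac": ["S"]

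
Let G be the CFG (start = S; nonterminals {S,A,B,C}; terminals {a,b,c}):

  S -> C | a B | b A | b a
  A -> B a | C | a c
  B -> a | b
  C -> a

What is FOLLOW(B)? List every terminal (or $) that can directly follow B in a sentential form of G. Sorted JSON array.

FIRST sets, iterate to fixpoint:
pass 1:
  A via A→a c: +{a}
  B via B→a: +{a}
  B via B→b: +{b}
  C via C→a: +{a}
  S via S→C: +{a}
  S via S→b A: +{b}
  FIRST[S]={a,b}  FIRST[A]={a}  FIRST[B]={a,b}  FIRST[C]={a}
pass 2:
  A via A→B a: +{b}
  FIRST[S]={a,b}  FIRST[A]={a,b}  FIRST[B]={a,b}  FIRST[C]={a}
pass 3: (stable)
  FIRST[S]={a,b}  FIRST[A]={a,b}  FIRST[B]={a,b}  FIRST[C]={a}

Compute FOLLOW by fixpoint:
seed FOLLOW(S) with $
[1]
  A→B a: FOLLOW(B) ⊇ FIRST(a) = {a}; new: +{a}
  S→C: FOLLOW(C) ⊇ FOLLOW(S) ⊇ {$}; new: +{$}
  S→a B: FOLLOW(B) ⊇ FOLLOW(S) ⊇ {$}; new: +{$}
  S→b A: FOLLOW(A) ⊇ FOLLOW(S) ⊇ {$}; new: +{$}
  FOLLOW(S)={$}  FOLLOW(A)={$}  FOLLOW(B)={$,a}  FOLLOW(C)={$}
[2] — fixpoint
  FOLLOW(S)={$}  FOLLOW(A)={$}  FOLLOW(B)={$,a}  FOLLOW(C)={$}

FOLLOW(B) = ["$", "a"]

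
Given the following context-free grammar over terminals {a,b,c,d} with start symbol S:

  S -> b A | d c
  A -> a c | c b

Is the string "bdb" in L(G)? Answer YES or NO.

CNF form of G:
  S -> T2 A | T3 T1
  A -> T0 T1 | T1 T2
  T0 -> a
  T1 -> c
  T2 -> b
  T3 -> d

CYK table (by increasing span):
  T[0,0] 'b' = {T2}  orig:{}
  T[1,1] 'd' = {T3}  orig:{}
  T[2,2] 'b' = {T2}  orig:{}
  T[0,1] 'bd' = ∅
  T[1,2] 'db' = ∅
  T[0,2] 'bdb' = ∅

S ∉ T[0,2] ⇒ NO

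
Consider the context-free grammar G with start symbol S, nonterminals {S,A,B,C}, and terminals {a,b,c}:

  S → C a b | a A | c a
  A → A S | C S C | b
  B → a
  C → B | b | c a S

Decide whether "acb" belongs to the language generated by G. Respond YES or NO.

Convert to CNF:
  S -> C X5 | T0 T1 | T1 A
  A -> A S | C X3 | b
  B -> a
  C -> T0 X4 | a | b
  T0 -> c
  T1 -> a
  T2 -> b
  X3 -> S C
  X4 -> T1 S
  X5 -> T1 T2

CYK fill:
  T[0,0] 'a' = {B,C,T1}  orig:{B,C}
  T[1,1] 'c' = {T0}  orig:{}
  T[2,2] 'b' = {A,C,T2}  orig:{A,C}
  T[0,1] 'ac' = ∅
  T[1,2] 'cb' = ∅
  T[0,2] 'acb' = ∅

S ∉ T[0,2] ⇒ NO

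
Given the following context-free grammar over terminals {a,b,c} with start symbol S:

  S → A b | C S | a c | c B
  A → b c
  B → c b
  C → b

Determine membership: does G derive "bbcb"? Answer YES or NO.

Convert to CNF:
  S -> A T0 | C S | T1 B | T2 T1
  A -> T0 T1
  B -> T1 T0
  C -> b
  T0 -> b
  T1 -> c
  T2 -> a

CYK fill:
  cell(0,0) b: {C,T0}  orig:{C}
  cell(1,1) b: {C,T0}  orig:{C}
  cell(2,2) c: {T1}  orig:{}
  cell(3,3) b: {C,T0}  orig:{C}
  cell(0,1) bb: ∅
  cell(1,2) bc: {A}
  cell(2,3) cb: {B}
  cell(0,2) bbc: ∅
  cell(1,3) bcb: {S}
  cell(0,3) bbcb: {S}

S ∈ T[0,3] ⇒ YES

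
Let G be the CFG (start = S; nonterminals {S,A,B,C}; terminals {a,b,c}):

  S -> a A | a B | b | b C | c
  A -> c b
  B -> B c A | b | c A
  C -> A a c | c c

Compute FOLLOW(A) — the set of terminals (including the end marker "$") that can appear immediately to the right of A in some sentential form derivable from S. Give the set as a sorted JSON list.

Compute FIRST by fixpoint:
pass 1:
  A via A→c b: +{c}
  B via B→b: +{b}
  B via B→c A: +{c}
  C via C→A a c: +{c}
  S via S→a A: +{a}
  S via S→b: +{b}
  S via S→c: +{c}
  FIRST[S]={a,b,c}  FIRST[A]={c}  FIRST[B]={b,c}  FIRST[C]={c}
pass 2: — fixpoint
  FIRST[S]={a,b,c}  FIRST[A]={c}  FIRST[B]={b,c}  FIRST[C]={c}

FOLLOW sets:
seed FOLLOW(S) with $
[1]
  B→B c A: FOLLOW(B) ⊇ FIRST(c) = {c}; new: +{c}
  B→B c A: FOLLOW(A) ⊇ FOLLOW(B) ⊇ {c}; new: +{c}
  C→A a c: FOLLOW(A) ⊇ FIRST(a) = {a}; new: +{a}
  S→a A: FOLLOW(A) ⊇ FOLLOW(S) ⊇ {$}; new: +{$}
  S→a B: FOLLOW(B) ⊇ FOLLOW(S) ⊇ {$}; new: +{$}
  S→b C: FOLLOW(C) ⊇ FOLLOW(S) ⊇ {$}; new: +{$}
  S: {$}  A: {$,a,c}  B: {$,c}  C: {$}
[2] — fixpoint
  S: {$}  A: {$,a,c}  B: {$,c}  C: {$}

FOLLOW(A) = ["$", "a", "c"]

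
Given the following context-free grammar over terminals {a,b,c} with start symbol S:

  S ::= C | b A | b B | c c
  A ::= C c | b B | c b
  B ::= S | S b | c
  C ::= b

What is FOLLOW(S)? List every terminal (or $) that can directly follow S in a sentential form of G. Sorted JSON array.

FIRST sets, iterate to fixpoint:
pass 1:
  A via A→b B: +{b}
  A via A→c b: +{c}
  B via B→c: +{c}
  C via C→b: +{b}
  S via S→C: +{b}
  S via S→c c: +{c}
  FIRST[S]={b,c}  FIRST[A]={b,c}  FIRST[B]={c}  FIRST[C]={b}
pass 2:
  B via B→S: +{b}
  FIRST[S]={b,c}  FIRST[A]={b,c}  FIRST[B]={b,c}  FIRST[C]={b}
pass 3: (stable)
  FIRST[S]={b,c}  FIRST[A]={b,c}  FIRST[B]={b,c}  FIRST[C]={b}

Compute FOLLOW by fixpoint:
seed FOLLOW(S) with $
pass 1:
  A→C c: FOLLOW(C) ⊇ FIRST(c) = {c}; new: +{c}
  B→S b: FOLLOW(S) ⊇ FIRST(b) = {b}; new: +{b}
  S→C: FOLLOW(C) ⊇ FOLLOW(S) ⊇ {$,b}; new: +{$,b}
  S→b A: FOLLOW(A) ⊇ FOLLOW(S) ⊇ {$,b}; new: +{$,b}
  S→b B: FOLLOW(B) ⊇ FOLLOW(S) ⊇ {$,b}; new: +{$,b}
  S: {$,b}  A: {$,b}  B: {$,b}  C: {$,b,c}
pass 2: — fixpoint
  S: {$,b}  A: {$,b}  B: {$,b}  C: {$,b,c}

FOLLOW(S) = ["$", "b"]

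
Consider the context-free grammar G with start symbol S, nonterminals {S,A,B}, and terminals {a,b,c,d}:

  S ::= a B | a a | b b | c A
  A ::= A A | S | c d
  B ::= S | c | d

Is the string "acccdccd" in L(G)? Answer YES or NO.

CNF form of G:
  S -> T0 B | T0 T0 | T1 T1 | T2 A
  A -> A A | T0 B | T0 T0 | T1 T1 | T2 A | T2 T3
  B -> T0 B | T0 T0 | T1 T1 | T2 A | c | d
  T0 -> a
  T1 -> b
  T2 -> c
  T3 -> d

CYK table (by increasing span):
  cell(0,0) a: {T0}  orig:{}
  cell(1,1) c: {B,T2}  orig:{B}
  cell(2,2) c: {B,T2}  orig:{B}
  cell(3,3) c: {B,T2}  orig:{B}
  cell(4,4) d: {B,T3}  orig:{B}
  cell(5,5) c: {B,T2}  orig:{B}
  cell(6,6) c: {B,T2}  orig:{B}
  cell(7,7) d: {B,T3}  orig:{B}
  cell(0,1) ac: {A,B,S}
  cell(1,2) cc: ∅
  cell(2,3) cc: ∅
  cell(3,4) cd: {A}
  cell(4,5) dc: ∅
  cell(5,6) cc: ∅
  cell(6,7) cd: {A}
  cell(0,2) acc: ∅
  cell(1,3) ccc: ∅
  cell(2,4) ccd: {A,B,S}
  cell(3,5) cdc: ∅
  cell(4,6) dcc: ∅
  cell(5,7) ccd: {A,B,S}
  cell(0,3) accc: ∅
  cell(1,4) cccd: {A,B,S}
  cell(2,5) ccdc: ∅
  cell(3,6) cdcc: ∅
  cell(4,7) dccd: ∅
  cell(0,4) acccd: {A,B,S}
  cell(1,5) cccdc: ∅
  cell(2,6) ccdcc: ∅
  cell(3,7) cdccd: {A}
  cell(0,5) acccdc: ∅
  cell(1,6) cccdcc: ∅
  cell(2,7) ccdccd: {A,B,S}
  cell(0,6) acccdcc: ∅
  cell(1,7) cccdccd: {A,B,S}
  cell(0,7) acccdccd: {A,B,S}

S ∈ T[0,7] ⇒ YES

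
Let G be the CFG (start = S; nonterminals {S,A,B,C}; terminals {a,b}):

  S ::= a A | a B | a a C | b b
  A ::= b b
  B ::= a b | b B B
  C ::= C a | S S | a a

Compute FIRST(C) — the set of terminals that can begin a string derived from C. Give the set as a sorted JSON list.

Compute FIRST by fixpoint:
round 1:
  A via A→b b: +{b}
  B via B→a b: +{a}
  B via B→b B B: +{b}
  C via C→a a: +{a}
  S via S→a A: +{a}
  S via S→b b: +{b}
  S: {a,b}  A: {b}  B: {a,b}  C: {a}
round 2:
  C via C→S S: +{b}
  S: {a,b}  A: {b}  B: {a,b}  C: {a,b}
round 3: (stable)
  S: {a,b}  A: {b}  B: {a,b}  C: {a,b}

FIRST(C) = ["a", "b"]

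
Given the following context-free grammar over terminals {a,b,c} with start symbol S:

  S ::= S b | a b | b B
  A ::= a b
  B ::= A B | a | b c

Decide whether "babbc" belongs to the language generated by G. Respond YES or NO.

CNF form of G:
  S -> S T1 | T0 T1 | T1 B
  A -> T0 T1
  B -> A B | T1 T2 | a
  T0 -> a
  T1 -> b
  T2 -> c

CYK fill:
  cell(0,0) b: {T1}  orig:{}
  cell(1,1) a: {B,T0}  orig:{B}
  cell(2,2) b: {T1}  orig:{}
  cell(3,3) b: {T1}  orig:{}
  cell(4,4) c: {T2}  orig:{}
  cell(0,1) ba: {S}
  cell(1,2) ab: {A,S}
  cell(2,3) bb: ∅
  cell(3,4) bc: {B}
  cell(0,2) bab: {S}
  cell(1,3) abb: {S}
  cell(2,4) bbc: {S}
  cell(0,3) babb: {S}
  cell(1,4) abbc: {B}
  cell(0,4) babbc: {S}

S ∈ T[0,4] ⇒ YES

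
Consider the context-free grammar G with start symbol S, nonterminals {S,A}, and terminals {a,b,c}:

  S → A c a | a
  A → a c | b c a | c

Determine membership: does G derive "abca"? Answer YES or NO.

CNF form of G:
  S -> A X4 | a
  A -> T0 T1 | T2 X3 | c
  T0 -> a
  T1 -> c
  T2 -> b
  X3 -> T1 T0
  X4 -> T1 T0

Fill CYK table bottom-up:
  [0..0]={S,T0}  "a"  orig:{S}
  [1..1]={T2}  "b"  orig:{}
  [2..2]={A,T1}  "c"  orig:{A}
  [3..3]={S,T0}  "a"  orig:{S}
  [0..1]=∅  "ab"
  [1..2]=∅  "bc"
  [2..3]={X3,X4}  "ca"  orig:{}
  [0..2]=∅  "abc"
  [1..3]={A}  "bca"
  [0..3]=∅  "abca"

S ∉ T[0,3] ⇒ NO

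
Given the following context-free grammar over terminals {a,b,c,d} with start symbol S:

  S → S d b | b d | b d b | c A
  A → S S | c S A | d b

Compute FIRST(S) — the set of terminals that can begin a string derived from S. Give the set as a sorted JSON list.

FIRST iteration:
round 1:
  A via A→c S A: +{c}
  A via A→d b: +{d}
  S via S→b d: +{b}
  S via S→c A: +{c}
  FIRST[S]={b,c}  FIRST[A]={c,d}
round 2:
  A via A→S S: +{b}
  FIRST[S]={b,c}  FIRST[A]={b,c,d}
round 3: done
  FIRST[S]={b,c}  FIRST[A]={b,c,d}

FIRST(S) = ["b", "c"]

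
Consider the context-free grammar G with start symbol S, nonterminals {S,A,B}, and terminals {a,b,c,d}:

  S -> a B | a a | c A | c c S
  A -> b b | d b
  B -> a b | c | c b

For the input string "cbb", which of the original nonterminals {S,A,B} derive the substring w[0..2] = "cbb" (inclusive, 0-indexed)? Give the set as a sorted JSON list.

CNF form of G:
  S -> T2 B | T2 T2 | T3 A | T3 X4
  A -> T0 T0 | T1 T0
  B -> T2 T0 | T3 T0 | c
  T0 -> b
  T1 -> d
  T2 -> a
  T3 -> c
  X4 -> T3 S

CYK fill, restricted to cells inside w[0..2]:
  [0..0]={B,T3}  "c"  orig:{B}
  [1..1]={T0}  "b"  orig:{}
  [2..2]={T0}  "b"  orig:{}
  [0..1]={B}  "cb"
  [1..2]={A}  "bb"
  [0..2]={S}  "cbb"

Original NTs in T[0,2] deriving "cbb": ["S"]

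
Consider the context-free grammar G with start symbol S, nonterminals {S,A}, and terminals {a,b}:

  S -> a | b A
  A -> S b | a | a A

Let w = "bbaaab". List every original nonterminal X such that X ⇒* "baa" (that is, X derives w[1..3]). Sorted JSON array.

Convert to CNF:
  S -> T0 A | a
  A -> S T0 | T1 A | a
  T0 -> b
  T1 -> a

CYK table (by increasing span) (cells [i..j] with 1 ≤ i ≤ j ≤ 3 only):
  [1..1]={T0}  "b"  orig:{}
  [2..2]={A,S,T1}  "a"  orig:{A,S}
  [3..3]={A,S,T1}  "a"  orig:{A,S}
  [1..2]={S}  "ba"
  [2..3]={A}  "aa"
  [1..3]={S}  "baa"

Original NTs in T[1,3] deriving "baa": ["S"]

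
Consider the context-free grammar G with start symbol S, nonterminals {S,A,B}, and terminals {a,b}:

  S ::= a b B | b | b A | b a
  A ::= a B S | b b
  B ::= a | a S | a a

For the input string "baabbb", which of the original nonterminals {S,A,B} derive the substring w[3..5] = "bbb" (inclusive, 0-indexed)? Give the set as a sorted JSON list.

Convert to CNF:
  S -> T0 X3 | T1 A | T1 T0 | b
  A -> T0 X2 | T1 T1
  B -> T0 S | T0 T0 | a
  T0 -> a
  T1 -> b
  X2 -> B S
  X3 -> T1 B

CYK table (by increasing span), restricted to cells inside w[3..5]:
  cell(3,3) b: {S,T1}  orig:{S}
  cell(4,4) b: {S,T1}  orig:{S}
  cell(5,5) b: {S,T1}  orig:{S}
  cell(3,4) bb: {A}
  cell(4,5) bb: {A}
  cell(3,5) bbb: {S}

Original NTs in T[3,5] deriving "bbb": ["S"]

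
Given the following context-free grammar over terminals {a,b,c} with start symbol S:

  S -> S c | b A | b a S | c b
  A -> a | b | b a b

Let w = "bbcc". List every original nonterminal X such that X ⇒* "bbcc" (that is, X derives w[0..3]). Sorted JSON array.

CNF form of G:
  S -> S T2 | T0 A | T0 X4 | T2 T0
  A -> T0 X3 | a | b
  T0 -> b
  T1 -> a
  T2 -> c
  X3 -> T1 T0
  X4 -> T1 S

Fill CYK table bottom-up — only the sub-triangle for w[0..3]:
  cell(0,0) b: {A,T0}  orig:{A}
  cell(1,1) b: {A,T0}  orig:{A}
  cell(2,2) c: {T2}  orig:{}
  cell(3,3) c: {T2}  orig:{}
  cell(0,1) bb: {S}
  cell(1,2) bc: ∅
  cell(2,3) cc: ∅
  cell(0,2) bbc: {S}
  cell(1,3) bcc: ∅
  cell(0,3) bbcc: {S}

Original NTs in T[0,3] deriving "bbcc": ["S"]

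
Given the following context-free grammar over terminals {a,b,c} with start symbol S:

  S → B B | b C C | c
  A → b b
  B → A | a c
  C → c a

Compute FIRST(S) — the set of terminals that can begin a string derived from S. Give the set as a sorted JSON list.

Compute FIRST by fixpoint:
[1]
  A via A→b b: +{b}
  B via B→A: +{b}
  B via B→a c: +{a}
  C via C→c a: +{c}
  S via S→B B: +{a,b}
  S via S→c: +{c}
  S: {a,b,c}  A: {b}  B: {a,b}  C: {c}
[2] (no change)
  S: {a,b,c}  A: {b}  B: {a,b}  C: {c}

FIRST(S) = ["a", "b", "c"]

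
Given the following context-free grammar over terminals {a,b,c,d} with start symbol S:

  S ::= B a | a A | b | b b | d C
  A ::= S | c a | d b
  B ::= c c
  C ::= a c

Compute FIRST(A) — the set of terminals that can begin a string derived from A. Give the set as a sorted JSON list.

FIRST iteration:
[1]
  A via A→c a: +{c}
  A via A→d b: +{d}
  B via B→c c: +{c}
  C via C→a c: +{a}
  S via S→B a: +{c}
  S via S→a A: +{a}
  S via S→b: +{b}
  S via S→d C: +{d}
  FIRST(S)={a,b,c,d}  FIRST(A)={c,d}  FIRST(B)={c}  FIRST(C)={a}
[2]
  A via A→S: +{a,b}
  FIRST(S)={a,b,c,d}  FIRST(A)={a,b,c,d}  FIRST(B)={c}  FIRST(C)={a}
[3] (no change)
  FIRST(S)={a,b,c,d}  FIRST(A)={a,b,c,d}  FIRST(B)={c}  FIRST(C)={a}

FIRST(A) = ["a", "b", "c", "d"]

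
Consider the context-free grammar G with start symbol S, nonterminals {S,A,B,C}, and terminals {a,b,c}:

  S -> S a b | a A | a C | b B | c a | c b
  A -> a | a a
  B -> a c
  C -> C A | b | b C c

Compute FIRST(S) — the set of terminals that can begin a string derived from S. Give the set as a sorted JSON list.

FIRST sets, iterate to fixpoint:
iter 1:
  A via A→a: +{a}
  B via B→a c: +{a}
  C via C→b: +{b}
  S via S→a A: +{a}
  S via S→b B: +{b}
  S via S→c a: +{c}
  FIRST[S]={a,b,c}  FIRST[A]={a}  FIRST[B]={a}  FIRST[C]={b}
iter 2: — fixpoint
  FIRST[S]={a,b,c}  FIRST[A]={a}  FIRST[B]={a}  FIRST[C]={b}

FIRST(S) = ["a", "b", "c"]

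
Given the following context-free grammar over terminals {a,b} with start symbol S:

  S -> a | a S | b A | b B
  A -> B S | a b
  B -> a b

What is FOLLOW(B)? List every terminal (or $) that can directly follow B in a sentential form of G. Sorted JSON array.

Compute FIRST by fixpoint:
[1]
  A via A→a b: +{a}
  B via B→a b: +{a}
  S via S→a: +{a}
  S via S→b A: +{b}
  FIRST(S)={a,b}  FIRST(A)={a}  FIRST(B)={a}
[2] done
  FIRST(S)={a,b}  FIRST(A)={a}  FIRST(B)={a}

Compute FOLLOW by fixpoint:
seed FOLLOW(S) with $
pass 1:
  A→B S: FOLLOW(B) ⊇ FIRST(S) = {a,b}; new: +{a,b}
  S→b A: FOLLOW(A) ⊇ FOLLOW(S) ⊇ {$}; new: +{$}
  S→b B: FOLLOW(B) ⊇ FOLLOW(S) ⊇ {$}; new: +{$}
  FOLLOW[S]={$}  FOLLOW[A]={$}  FOLLOW[B]={$,a,b}
pass 2: done
  FOLLOW[S]={$}  FOLLOW[A]={$}  FOLLOW[B]={$,a,b}

FOLLOW(B) = ["$", "a", "b"]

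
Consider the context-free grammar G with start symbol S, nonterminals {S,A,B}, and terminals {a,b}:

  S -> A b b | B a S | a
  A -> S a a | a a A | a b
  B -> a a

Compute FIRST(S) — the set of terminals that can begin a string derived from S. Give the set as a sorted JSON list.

Compute FIRST by fixpoint:
[1]
  A via A→a a A: +{a}
  B via B→a a: +{a}
  S via S→A b b: +{a}
  S: {a}  A: {a}  B: {a}
[2] — fixpoint
  S: {a}  A: {a}  B: {a}

FIRST(S) = ["a"]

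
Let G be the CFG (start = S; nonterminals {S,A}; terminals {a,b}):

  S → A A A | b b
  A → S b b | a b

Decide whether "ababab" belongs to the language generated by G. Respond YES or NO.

CNF form of G:
  S -> A X3 | T0 T0
  A -> S X2 | T1 T0
  T0 -> b
  T1 -> a
  X2 -> T0 T0
  X3 -> A A

Fill CYK table bottom-up:
  cell(0,0) a: {T1}  orig:{}
  cell(1,1) b: {T0}  orig:{}
  cell(2,2) a: {T1}  orig:{}
  cell(3,3) b: {T0}  orig:{}
  cell(4,4) a: {T1}  orig:{}
  cell(5,5) b: {T0}  orig:{}
  cell(0,1) ab: {A}
  cell(1,2) ba: ∅
  cell(2,3) ab: {A}
  cell(3,4) ba: ∅
  cell(4,5) ab: {A}
  cell(0,2) aba: ∅
  cell(1,3) bab: ∅
  cell(2,4) aba: ∅
  cell(3,5) bab: ∅
  cell(0,3) abab: {X3}  orig:{}
  cell(1,4) baba: ∅
  cell(2,5) abab: {X3}  orig:{}
  cell(0,4) ababa: ∅
  cell(1,5) babab: ∅
  cell(0,5) ababab: {S}

S ∈ T[0,5] ⇒ YES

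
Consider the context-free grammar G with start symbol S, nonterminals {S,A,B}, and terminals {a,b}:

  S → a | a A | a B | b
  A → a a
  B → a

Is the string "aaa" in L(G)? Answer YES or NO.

Convert to CNF:
  S -> T0 A | T0 B | a | b
  A -> T0 T0
  B -> a
  T0 -> a

CYK fill:
  cell(0,0) a: {B,S,T0}  orig:{B,S}
  cell(1,1) a: {B,S,T0}  orig:{B,S}
  cell(2,2) a: {B,S,T0}  orig:{B,S}
  cell(0,1) aa: {A,S}
  cell(1,2) aa: {A,S}
  cell(0,2) aaa: {S}

S ∈ T[0,2] ⇒ YES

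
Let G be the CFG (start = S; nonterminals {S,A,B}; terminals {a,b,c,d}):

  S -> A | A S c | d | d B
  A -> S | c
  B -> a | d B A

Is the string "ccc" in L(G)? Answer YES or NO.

CNF form of G:
  S -> A X4 | T1 B | c | d
  A -> A X2 | T1 B | c | d
  B -> T1 X3 | a
  T0 -> c
  T1 -> d
  X2 -> S T0
  X3 -> B A
  X4 -> S T0

CYK fill:
  [0..0]={A,S,T0}  "c"  orig:{A,S}
  [1..1]={A,S,T0}  "c"  orig:{A,S}
  [2..2]={A,S,T0}  "c"  orig:{A,S}
  [0..1]={X2,X4}  "cc"  orig:{}
  [1..2]={X2,X4}  "cc"  orig:{}
  [0..2]={A,S}  "ccc"

S ∈ T[0,2] ⇒ YES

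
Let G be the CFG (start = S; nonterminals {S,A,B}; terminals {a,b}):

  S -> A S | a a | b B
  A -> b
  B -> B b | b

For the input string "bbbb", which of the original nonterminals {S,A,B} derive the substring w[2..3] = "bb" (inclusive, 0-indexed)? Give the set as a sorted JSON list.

CNF form of G:
  S -> A S | T0 B | T1 T1
  A -> b
  B -> B T0 | b
  T0 -> b
  T1 -> a

Fill CYK table bottom-up — only the sub-triangle for w[2..3]:
  cell(2,2) b: {A,B,T0}  orig:{A,B}
  cell(3,3) b: {A,B,T0}  orig:{A,B}
  cell(2,3) bb: {B,S}

Original NTs in T[2,3] deriving "bb": ["B", "S"]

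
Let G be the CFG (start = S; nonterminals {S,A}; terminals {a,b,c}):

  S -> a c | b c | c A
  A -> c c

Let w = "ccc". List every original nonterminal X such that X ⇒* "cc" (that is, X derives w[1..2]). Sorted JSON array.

Convert to CNF:
  S -> T0 A | T1 T0 | T2 T0
  A -> T0 T0
  T0 -> c
  T1 -> a
  T2 -> b

CYK table (by increasing span) (cells [i..j] with 1 ≤ i ≤ j ≤ 2 only):
  [1..1]={T0}  "c"  orig:{}
  [2..2]={T0}  "c"  orig:{}
  [1..2]={A}  "cc"

Original NTs in T[1,2] deriving "cc": ["A"]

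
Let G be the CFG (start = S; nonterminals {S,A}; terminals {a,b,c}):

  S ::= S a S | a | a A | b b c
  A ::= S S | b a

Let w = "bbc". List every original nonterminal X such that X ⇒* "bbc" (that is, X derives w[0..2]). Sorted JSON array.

CNF form of G:
  S -> S X3 | T0 X4 | T1 A | a
  A -> S S | T0 T1
  T0 -> b
  T1 -> a
  T2 -> c
  X3 -> T1 S
  X4 -> T0 T2

CYK fill — only the sub-triangle for w[0..2]:
  [0..0]={T0}  "b"  orig:{}
  [1..1]={T0}  "b"  orig:{}
  [2..2]={T2}  "c"  orig:{}
  [0..1]=∅  "bb"
  [1..2]={X4}  "bc"  orig:{}
  [0..2]={S}  "bbc"

Original NTs in T[0,2] deriving "bbc": ["S"]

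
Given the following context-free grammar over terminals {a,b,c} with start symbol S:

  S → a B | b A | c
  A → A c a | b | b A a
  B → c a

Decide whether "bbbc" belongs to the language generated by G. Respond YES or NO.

Convert to CNF:
  S -> T1 B | T2 A | c
  A -> A X3 | T2 X4 | b
  B -> T0 T1
  T0 -> c
  T1 -> a
  T2 -> b
  X3 -> T0 T1
  X4 -> A T1

CYK table (by increasing span):
  cell(0,0) b: {A,T2}  orig:{A}
  cell(1,1) b: {A,T2}  orig:{A}
  cell(2,2) b: {A,T2}  orig:{A}
  cell(3,3) c: {S,T0}  orig:{S}
  cell(0,1) bb: {S}
  cell(1,2) bb: {S}
  cell(2,3) bc: ∅
  cell(0,2) bbb: ∅
  cell(1,3) bbc: ∅
  cell(0,3) bbbc: ∅

S ∉ T[0,3] ⇒ NO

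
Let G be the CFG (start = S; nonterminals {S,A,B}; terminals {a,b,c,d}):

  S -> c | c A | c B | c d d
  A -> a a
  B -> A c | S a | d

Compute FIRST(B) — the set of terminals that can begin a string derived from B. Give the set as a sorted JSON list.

Compute FIRST by fixpoint:
pass 1:
  A via A→a a: +{a}
  B via B→A c: +{a}
  B via B→d: +{d}
  S via S→c: +{c}
  S: {c}  A: {a}  B: {a,d}
pass 2:
  B via B→S a: +{c}
  S: {c}  A: {a}  B: {a,c,d}
pass 3: (stable)
  S: {c}  A: {a}  B: {a,c,d}

FIRST(B) = ["a", "c", "d"]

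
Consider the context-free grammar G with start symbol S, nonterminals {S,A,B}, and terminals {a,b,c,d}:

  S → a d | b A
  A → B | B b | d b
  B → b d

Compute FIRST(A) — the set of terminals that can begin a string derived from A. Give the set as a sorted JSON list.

Compute FIRST by fixpoint:
pass 1:
  A via A→d b: +{d}
  B via B→b d: +{b}
  S via S→a d: +{a}
  S via S→b A: +{b}
  FIRST[S]={a,b}  FIRST[A]={d}  FIRST[B]={b}
pass 2:
  A via A→B: +{b}
  FIRST[S]={a,b}  FIRST[A]={b,d}  FIRST[B]={b}
pass 3: (no change)
  FIRST[S]={a,b}  FIRST[A]={b,d}  FIRST[B]={b}

FIRST(A) = ["b", "d"]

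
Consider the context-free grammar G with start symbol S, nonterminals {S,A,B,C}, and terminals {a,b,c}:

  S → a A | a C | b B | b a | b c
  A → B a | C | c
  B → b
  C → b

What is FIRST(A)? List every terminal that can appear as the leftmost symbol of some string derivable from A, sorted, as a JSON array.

Compute FIRST by fixpoint:
round 1:
  A via A→c: +{c}
  B via B→b: +{b}
  C via C→b: +{b}
  S via S→a A: +{a}
  S via S→b B: +{b}
  FIRST(S)={a,b}  FIRST(A)={c}  FIRST(B)={b}  FIRST(C)={b}
round 2:
  A via A→B a: +{b}
  FIRST(S)={a,b}  FIRST(A)={b,c}  FIRST(B)={b}  FIRST(C)={b}
round 3: — fixpoint
  FIRST(S)={a,b}  FIRST(A)={b,c}  FIRST(B)={b}  FIRST(C)={b}

FIRST(A) = ["b", "c"]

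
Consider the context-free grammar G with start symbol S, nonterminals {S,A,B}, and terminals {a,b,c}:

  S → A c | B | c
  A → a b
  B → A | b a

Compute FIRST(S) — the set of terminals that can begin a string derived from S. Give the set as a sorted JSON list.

FIRST iteration:
round 1:
  A via A→a b: +{a}
  B via B→A: +{a}
  B via B→b a: +{b}
  S via S→A c: +{a}
  S via S→B: +{b}
  S via S→c: +{c}
  FIRST[S]={a,b,c}  FIRST[A]={a}  FIRST[B]={a,b}
round 2: (no change)
  FIRST[S]={a,b,c}  FIRST[A]={a}  FIRST[B]={a,b}

FIRST(S) = ["a", "b", "c"]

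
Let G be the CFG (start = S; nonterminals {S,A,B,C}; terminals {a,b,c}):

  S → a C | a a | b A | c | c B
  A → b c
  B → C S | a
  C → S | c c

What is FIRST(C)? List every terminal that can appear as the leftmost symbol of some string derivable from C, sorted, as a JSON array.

FIRST iteration:
pass 1:
  A via A→b c: +{b}
  B via B→a: +{a}
  C via C→c c: +{c}
  S via S→a C: +{a}
  S via S→b A: +{b}
  S via S→c: +{c}
  S: {a,b,c}  A: {b}  B: {a}  C: {c}
pass 2:
  B via B→C S: +{c}
  C via C→S: +{a,b}
  S: {a,b,c}  A: {b}  B: {a,c}  C: {a,b,c}
pass 3:
  B via B→C S: +{b}
  S: {a,b,c}  A: {b}  B: {a,b,c}  C: {a,b,c}
pass 4: (stable)
  S: {a,b,c}  A: {b}  B: {a,b,c}  C: {a,b,c}

FIRST(C) = ["a", "b", "c"]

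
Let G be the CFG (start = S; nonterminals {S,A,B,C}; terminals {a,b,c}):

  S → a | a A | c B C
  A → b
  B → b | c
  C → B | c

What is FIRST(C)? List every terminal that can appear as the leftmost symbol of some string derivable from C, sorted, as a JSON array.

Compute FIRST by fixpoint:
iter 1:
  A via A→b: +{b}
  B via B→b: +{b}
  B via B→c: +{c}
  C via C→B: +{b,c}
  S via S→a: +{a}
  S via S→c B C: +{c}
  FIRST(S)={a,c}  FIRST(A)={b}  FIRST(B)={b,c}  FIRST(C)={b,c}
iter 2: done
  FIRST(S)={a,c}  FIRST(A)={b}  FIRST(B)={b,c}  FIRST(C)={b,c}

FIRST(C) = ["b", "c"]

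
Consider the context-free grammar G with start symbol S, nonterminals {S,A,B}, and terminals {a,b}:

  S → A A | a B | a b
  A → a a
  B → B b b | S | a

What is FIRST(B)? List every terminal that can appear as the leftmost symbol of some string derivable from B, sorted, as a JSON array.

Compute FIRST by fixpoint:
iter 1:
  A via A→a a: +{a}
  B via B→a: +{a}
  S via S→A A: +{a}
  S: {a}  A: {a}  B: {a}
iter 2: done
  S: {a}  A: {a}  B: {a}

FIRST(B) = ["a"]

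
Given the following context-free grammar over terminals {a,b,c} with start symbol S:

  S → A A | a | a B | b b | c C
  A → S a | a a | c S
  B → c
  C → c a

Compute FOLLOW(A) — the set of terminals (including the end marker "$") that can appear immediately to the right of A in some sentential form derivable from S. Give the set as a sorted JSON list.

FIRST sets, iterate to fixpoint:
pass 1:
  A via A→a a: +{a}
  A via A→c S: +{c}
  B via B→c: +{c}
  C via C→c a: +{c}
  S via S→A A: +{a,c}
  S via S→b b: +{b}
  FIRST(S)={a,b,c}  FIRST(A)={a,c}  FIRST(B)={c}  FIRST(C)={c}
pass 2:
  A via A→S a: +{b}
  FIRST(S)={a,b,c}  FIRST(A)={a,b,c}  FIRST(B)={c}  FIRST(C)={c}
pass 3: (no change)
  FIRST(S)={a,b,c}  FIRST(A)={a,b,c}  FIRST(B)={c}  FIRST(C)={c}

FOLLOW sets:
seed FOLLOW(S) with $
[1]
  A→S a: FOLLOW(S) ⊇ FIRST(a) = {a}; new: +{a}
  S→A A: FOLLOW(A) ⊇ FIRST(A) = {a,b,c}; new: +{a,b,c}
  S→A A: FOLLOW(A) ⊇ FOLLOW(S) ⊇ {$,a}; new: +{$}
  S→a B: FOLLOW(B) ⊇ FOLLOW(S) ⊇ {$,a}; new: +{$,a}
  S→c C: FOLLOW(C) ⊇ FOLLOW(S) ⊇ {$,a}; new: +{$,a}
  S: {$,a}  A: {$,a,b,c}  B: {$,a}  C: {$,a}
[2]
  A→c S: FOLLOW(S) ⊇ FOLLOW(A) ⊇ {$,a,b,c}; new: +{b,c}
  S→a B: FOLLOW(B) ⊇ FOLLOW(S) ⊇ {$,a,b,c}; new: +{b,c}
  S→c C: FOLLOW(C) ⊇ FOLLOW(S) ⊇ {$,a,b,c}; new: +{b,c}
  S: {$,a,b,c}  A: {$,a,b,c}  B: {$,a,b,c}  C: {$,a,b,c}
[3] — fixpoint
  S: {$,a,b,c}  A: {$,a,b,c}  B: {$,a,b,c}  C: {$,a,b,c}

FOLLOW(A) = ["$", "a", "b", "c"]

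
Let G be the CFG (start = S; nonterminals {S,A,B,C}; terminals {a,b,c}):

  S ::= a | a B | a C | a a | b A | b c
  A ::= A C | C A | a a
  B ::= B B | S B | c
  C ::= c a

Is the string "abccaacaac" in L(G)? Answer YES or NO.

CNF form of G:
  S -> T0 B | T0 C | T0 T0 | T2 A | T2 T1 | a
  A -> A C | C A | T0 T0
  B -> B B | S B | c
  C -> T1 T0
  T0 -> a
  T1 -> c
  T2 -> b

CYK fill:
  [0..0]={S,T0}  "a"  orig:{S}
  [1..1]={T2}  "b"  orig:{}
  [2..2]={B,T1}  "c"  orig:{B}
  [3..3]={B,T1}  "c"  orig:{B}
  [4..4]={S,T0}  "a"  orig:{S}
  [5..5]={S,T0}  "a"  orig:{S}
  [6..6]={B,T1}  "c"  orig:{B}
  [7..7]={S,T0}  "a"  orig:{S}
  [8..8]={S,T0}  "a"  orig:{S}
  [9..9]={B,T1}  "c"  orig:{B}
  [0..1]=∅  "ab"
  [1..2]={S}  "bc"
  [2..3]={B}  "cc"
  [3..4]={C}  "ca"
  [4..5]={A,S}  "aa"
  [5..6]={B,S}  "ac"
  [6..7]={C}  "ca"
  [7..8]={A,S}  "aa"
  [8..9]={B,S}  "ac"
  [0..2]=∅  "abc"
  [1..3]={B}  "bcc"
  [2..4]=∅  "cca"
  [3..5]=∅  "caa"
  [4..6]={B,S}  "aac"
  [5..7]={S}  "aca"
  [6..8]=∅  "caa"
  [7..9]={B,S}  "aac"
  [0..3]={B,S}  "abcc"
  [1..4]=∅  "bcca"
  [2..5]=∅  "ccaa"
  [3..6]={B}  "caac"
  [4..7]={A}  "aaca"
  [5..8]=∅  "acaa"
  [6..9]={B}  "caac"
  [0..4]=∅  "abcca"
  [1..5]=∅  "bccaa"
  [2..6]={B}  "ccaac"
  [3..7]=∅  "caaca"
  [4..8]=∅  "aacaa"
  [5..9]={B,S}  "acaac"
  [0..5]=∅  "abccaa"
  [1..6]={B}  "bccaac"
  [2..7]=∅  "ccaaca"
  [3..8]=∅  "caacaa"
  [4..9]={B,S}  "aacaac"
  [0..6]={B,S}  "abccaac"
  [1..7]=∅  "bccaaca"
  [2..8]=∅  "ccaacaa"
  [3..9]={B}  "caacaac"
  [0..7]=∅  "abccaaca"
  [1..8]=∅  "bccaacaa"
  [2..9]={B}  "ccaacaac"
  [0..8]=∅  "abccaacaa"
  [1..9]={B}  "bccaacaac"
  [0..9]={B,S}  "abccaacaac"

S ∈ T[0,9] ⇒ YES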